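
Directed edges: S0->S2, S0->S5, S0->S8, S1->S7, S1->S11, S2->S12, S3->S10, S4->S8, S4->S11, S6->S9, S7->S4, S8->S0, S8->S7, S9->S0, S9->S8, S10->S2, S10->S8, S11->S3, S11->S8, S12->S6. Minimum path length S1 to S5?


BFS layer-by-layer from S1:
  dist 0: {S1}
  dist 1: {S7, S11}
  dist 2: {S3, S4, S8}
  dist 3: {S0, S10}
  dist 4: {S2, S5}
  -> S5 reached at distance 4
Shortest path length = 4

4


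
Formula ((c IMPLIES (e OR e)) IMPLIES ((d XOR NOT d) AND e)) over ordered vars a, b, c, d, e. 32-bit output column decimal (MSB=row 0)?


Formula: ((c IMPLIES (e OR e)) IMPLIES ((d XOR NOT d) AND e)) over a, b, c, d, e (32 rows)
Evaluate each row (bits = a,b,c,d,e, MSB first):
  row 0 [00000]: ((0 IMPLIES (0 OR 0)) IMPLIES ((0 XOR NOT 0) AND 0)) -> 0
  row 1 [00001]: ((0 IMPLIES (1 OR 1)) IMPLIES ((0 XOR NOT 0) AND 1)) -> 1
  row 2 [00010]: ((0 IMPLIES (0 OR 0)) IMPLIES ((1 XOR NOT 1) AND 0)) -> 0
  row 3 [00011]: ((0 IMPLIES (1 OR 1)) IMPLIES ((1 XOR NOT 1) AND 1)) -> 1
  row 4 [00100]: ((1 IMPLIES (0 OR 0)) IMPLIES ((0 XOR NOT 0) AND 0)) -> 1
  row 5 [00101]: ((1 IMPLIES (1 OR 1)) IMPLIES ((0 XOR NOT 0) AND 1)) -> 1
  row 6 [00110]: ((1 IMPLIES (0 OR 0)) IMPLIES ((1 XOR NOT 1) AND 0)) -> 1
  row 7 [00111]: ((1 IMPLIES (1 OR 1)) IMPLIES ((1 XOR NOT 1) AND 1)) -> 1
  row 8 [01000]: ((0 IMPLIES (0 OR 0)) IMPLIES ((0 XOR NOT 0) AND 0)) -> 0
  row 9 [01001]: ((0 IMPLIES (1 OR 1)) IMPLIES ((0 XOR NOT 0) AND 1)) -> 1
  row 10 [01010]: ((0 IMPLIES (0 OR 0)) IMPLIES ((1 XOR NOT 1) AND 0)) -> 0
  row 11 [01011]: ((0 IMPLIES (1 OR 1)) IMPLIES ((1 XOR NOT 1) AND 1)) -> 1
  row 12 [01100]: ((1 IMPLIES (0 OR 0)) IMPLIES ((0 XOR NOT 0) AND 0)) -> 1
  row 13 [01101]: ((1 IMPLIES (1 OR 1)) IMPLIES ((0 XOR NOT 0) AND 1)) -> 1
  row 14 [01110]: ((1 IMPLIES (0 OR 0)) IMPLIES ((1 XOR NOT 1) AND 0)) -> 1
  row 15 [01111]: ((1 IMPLIES (1 OR 1)) IMPLIES ((1 XOR NOT 1) AND 1)) -> 1
  row 16 [10000]: ((0 IMPLIES (0 OR 0)) IMPLIES ((0 XOR NOT 0) AND 0)) -> 0
  row 17 [10001]: ((0 IMPLIES (1 OR 1)) IMPLIES ((0 XOR NOT 0) AND 1)) -> 1
  row 18 [10010]: ((0 IMPLIES (0 OR 0)) IMPLIES ((1 XOR NOT 1) AND 0)) -> 0
  row 19 [10011]: ((0 IMPLIES (1 OR 1)) IMPLIES ((1 XOR NOT 1) AND 1)) -> 1
  row 20 [10100]: ((1 IMPLIES (0 OR 0)) IMPLIES ((0 XOR NOT 0) AND 0)) -> 1
  row 21 [10101]: ((1 IMPLIES (1 OR 1)) IMPLIES ((0 XOR NOT 0) AND 1)) -> 1
  row 22 [10110]: ((1 IMPLIES (0 OR 0)) IMPLIES ((1 XOR NOT 1) AND 0)) -> 1
  row 23 [10111]: ((1 IMPLIES (1 OR 1)) IMPLIES ((1 XOR NOT 1) AND 1)) -> 1
  row 24 [11000]: ((0 IMPLIES (0 OR 0)) IMPLIES ((0 XOR NOT 0) AND 0)) -> 0
  row 25 [11001]: ((0 IMPLIES (1 OR 1)) IMPLIES ((0 XOR NOT 0) AND 1)) -> 1
  row 26 [11010]: ((0 IMPLIES (0 OR 0)) IMPLIES ((1 XOR NOT 1) AND 0)) -> 0
  row 27 [11011]: ((0 IMPLIES (1 OR 1)) IMPLIES ((1 XOR NOT 1) AND 1)) -> 1
  row 28 [11100]: ((1 IMPLIES (0 OR 0)) IMPLIES ((0 XOR NOT 0) AND 0)) -> 1
  row 29 [11101]: ((1 IMPLIES (1 OR 1)) IMPLIES ((0 XOR NOT 0) AND 1)) -> 1
  row 30 [11110]: ((1 IMPLIES (0 OR 0)) IMPLIES ((1 XOR NOT 1) AND 0)) -> 1
  row 31 [11111]: ((1 IMPLIES (1 OR 1)) IMPLIES ((1 XOR NOT 1) AND 1)) -> 1
Full result column, 4 rows per line (a,b,c fixed per line; d,e runs 00..11 left to right):
  rows 0-3 [a,b,c=000]: 0101  = hex 5
  rows 4-7 [a,b,c=001]: 1111  = hex F
  rows 8-11 [a,b,c=010]: 0101  = hex 5
  rows 12-15 [a,b,c=011]: 1111  = hex F
  rows 16-19 [a,b,c=100]: 0101  = hex 5
  rows 20-23 [a,b,c=101]: 1111  = hex F
  rows 24-27 [a,b,c=110]: 0101  = hex 5
  rows 28-31 [a,b,c=111]: 1111  = hex F
Output column (row 0 .. row 31) = 01011111010111110101111101011111
Output column grouped in 4s = 0101 1111 0101 1111 0101 1111 0101 1111 = 0x5F5F5F5F
Convert to decimal digit by digit (value = value*16 + digit):
  5 -> 5
  5*16 + 15 (F) = 95
  95*16 + 5 = 1525
  1525*16 + 15 (F) = 24415
  24415*16 + 5 = 390645
  390645*16 + 15 (F) = 6250335
  6250335*16 + 5 = 100005365
  100005365*16 + 15 (F) = 1600085855
Decimal = 1600085855

1600085855


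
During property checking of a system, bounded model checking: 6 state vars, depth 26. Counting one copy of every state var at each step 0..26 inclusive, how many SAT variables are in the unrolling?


BMC unrolls to depth k, creating one copy of each state var for steps 0..k.
Step count = 26 + 1 = 27 (steps 0 through 26)
Vars per step = 6
Total = 6 * 27 = 162

162


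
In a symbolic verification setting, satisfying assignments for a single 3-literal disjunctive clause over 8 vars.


Step 1: Total=2^8=256
Step 2: Unsat when all 3 false: 2^5=32
Step 3: Sat=256-32=224

224


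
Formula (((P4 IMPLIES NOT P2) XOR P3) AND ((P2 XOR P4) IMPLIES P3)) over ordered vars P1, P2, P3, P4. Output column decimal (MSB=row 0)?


Formula: (((P4 IMPLIES NOT P2) XOR P3) AND ((P2 XOR P4) IMPLIES P3)) over P1, P2, P3, P4 (16 rows)
Evaluate each row (bits = P1,P2,P3,P4, MSB first):
  row 0 [0000]: (((0 IMPLIES NOT 0) XOR 0) AND ((0 XOR 0) IMPLIES 0)) -> 1
  row 1 [0001]: (((1 IMPLIES NOT 0) XOR 0) AND ((0 XOR 1) IMPLIES 0)) -> 0
  row 2 [0010]: (((0 IMPLIES NOT 0) XOR 1) AND ((0 XOR 0) IMPLIES 1)) -> 0
  row 3 [0011]: (((1 IMPLIES NOT 0) XOR 1) AND ((0 XOR 1) IMPLIES 1)) -> 0
  row 4 [0100]: (((0 IMPLIES NOT 1) XOR 0) AND ((1 XOR 0) IMPLIES 0)) -> 0
  row 5 [0101]: (((1 IMPLIES NOT 1) XOR 0) AND ((1 XOR 1) IMPLIES 0)) -> 0
  row 6 [0110]: (((0 IMPLIES NOT 1) XOR 1) AND ((1 XOR 0) IMPLIES 1)) -> 0
  row 7 [0111]: (((1 IMPLIES NOT 1) XOR 1) AND ((1 XOR 1) IMPLIES 1)) -> 1
  row 8 [1000]: (((0 IMPLIES NOT 0) XOR 0) AND ((0 XOR 0) IMPLIES 0)) -> 1
  row 9 [1001]: (((1 IMPLIES NOT 0) XOR 0) AND ((0 XOR 1) IMPLIES 0)) -> 0
  row 10 [1010]: (((0 IMPLIES NOT 0) XOR 1) AND ((0 XOR 0) IMPLIES 1)) -> 0
  row 11 [1011]: (((1 IMPLIES NOT 0) XOR 1) AND ((0 XOR 1) IMPLIES 1)) -> 0
  row 12 [1100]: (((0 IMPLIES NOT 1) XOR 0) AND ((1 XOR 0) IMPLIES 0)) -> 0
  row 13 [1101]: (((1 IMPLIES NOT 1) XOR 0) AND ((1 XOR 1) IMPLIES 0)) -> 0
  row 14 [1110]: (((0 IMPLIES NOT 1) XOR 1) AND ((1 XOR 0) IMPLIES 1)) -> 0
  row 15 [1111]: (((1 IMPLIES NOT 1) XOR 1) AND ((1 XOR 1) IMPLIES 1)) -> 1
Full result column, 4 rows per line (P1,P2 fixed per line; P3,P4 runs 00..11 left to right):
  rows 0-3 [P1,P2=00]: 1000  = hex 8
  rows 4-7 [P1,P2=01]: 0001  = hex 1
  rows 8-11 [P1,P2=10]: 1000  = hex 8
  rows 12-15 [P1,P2=11]: 0001  = hex 1
Output column (row 0 .. row 15) = 1000000110000001
Output column grouped in 4s = 1000 0001 1000 0001 = 0x8181
Convert to decimal digit by digit (value = value*16 + digit):
  8 -> 8
  8*16 + 1 = 129
  129*16 + 8 = 2072
  2072*16 + 1 = 33153
Decimal = 33153

33153


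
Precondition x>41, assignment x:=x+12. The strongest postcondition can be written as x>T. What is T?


Formula: sp(P, x:=E) = exists old_x. (x = E[old_x/x]) AND P[old_x/x] (old_x is the value of x before the assignment; eliminate old_x by solving x = E[old_x/x] for old_x)
Step 1: Precondition P: x>41, i.e. old_x > 41
Step 2: Assignment gives x = old_x + 12, so old_x = x - 12
Step 3: Substitute into P: x - 12 > 41
Step 4: Simplify: x > 41+12 = 53

53


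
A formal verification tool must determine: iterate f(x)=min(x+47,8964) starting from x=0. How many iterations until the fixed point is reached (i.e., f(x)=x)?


Step 1: x=0, cap=8964, increment=47
Step 2: x grows by 47 each step until capped at 8964; fixed point is x=8964
Step 3: iterations = ceil(8964/47) = 191

191


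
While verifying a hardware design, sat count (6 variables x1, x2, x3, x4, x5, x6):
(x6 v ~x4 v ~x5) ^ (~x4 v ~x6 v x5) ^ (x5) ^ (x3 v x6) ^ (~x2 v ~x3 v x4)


CNF with 5 clauses over 6 vars (64 assignments).
An assignment satisfies CNF iff every clause has >=1 true literal.
Check each row (bits = x1,x2,x3,x4,x5,x6; clause T/F shown):
  row 0 [000000]: clauses=TTFFT -> 0
  row 1 [000001]: clauses=TTFTT -> 0
  row 2 [000010]: clauses=TTTFT -> 0
  row 3 [000011]: clauses=TTTTT -> 1
  row 4 [000100]: clauses=TTFFT -> 0
  (every remaining row is evaluated the same way; all 64 results are listed next)
Full result column, 8 rows per line (x1,x2,x3 fixed per line; x4,x5,x6 runs 000..111 left to right):
  rows 0-7 [x1,x2,x3=000]: 00010001  (ones: 2)
  rows 8-15 [x1,x2,x3=001]: 00110001  (ones: 3)
  rows 16-23 [x1,x2,x3=010]: 00010001  (ones: 2)
  rows 24-31 [x1,x2,x3=011]: 00000001  (ones: 1)
  rows 32-39 [x1,x2,x3=100]: 00010001  (ones: 2)
  rows 40-47 [x1,x2,x3=101]: 00110001  (ones: 3)
  rows 48-55 [x1,x2,x3=110]: 00010001  (ones: 2)
  rows 56-63 [x1,x2,x3=111]: 00000001  (ones: 1)
Satisfying assignments = 2+3+2+1+2+3+2+1 = 16

16


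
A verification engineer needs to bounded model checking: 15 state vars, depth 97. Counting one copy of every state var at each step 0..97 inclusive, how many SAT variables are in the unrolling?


BMC unrolls to depth k, creating one copy of each state var for steps 0..k.
Step count = 97 + 1 = 98 (steps 0 through 97)
Vars per step = 15
Total = 15 * 98 = 1470

1470


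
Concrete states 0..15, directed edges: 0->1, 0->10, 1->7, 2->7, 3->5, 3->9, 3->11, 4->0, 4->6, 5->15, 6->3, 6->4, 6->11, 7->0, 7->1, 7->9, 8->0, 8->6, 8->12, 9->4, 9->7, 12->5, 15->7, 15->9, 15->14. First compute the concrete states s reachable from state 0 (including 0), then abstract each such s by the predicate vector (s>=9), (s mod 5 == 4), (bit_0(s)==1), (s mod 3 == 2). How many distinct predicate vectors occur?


BFS from 0:
Concrete reachable: {0, 1, 3, 4, 5, 6, 7, 9, 10, 11, 14, 15}
Abstract via predicates (s>=9), (s mod 5 == 4), (bit_0(s)==1), (s mod 3 == 2):
  (0,0,0,0) <- {0, 6}
  (0,0,1,0) <- {1, 3, 7}
  (0,0,1,1) <- {5}
  (0,1,0,0) <- {4}
  (1,0,0,0) <- {10}
  (1,0,1,0) <- {15}
  (1,0,1,1) <- {11}
  (1,1,0,1) <- {14}
  (1,1,1,0) <- {9}
Distinct abstract states = 9

9


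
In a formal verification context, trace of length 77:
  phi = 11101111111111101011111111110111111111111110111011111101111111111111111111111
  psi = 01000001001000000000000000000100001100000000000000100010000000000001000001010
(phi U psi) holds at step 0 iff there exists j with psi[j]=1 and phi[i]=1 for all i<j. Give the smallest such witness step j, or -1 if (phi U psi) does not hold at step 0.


(phi U psi) at 0: need smallest j with psi[j]=1 and phi[i]=1 for all i in [0,j).
Scan from step 0:
  step 0: phi=1, psi=0 -> continue
  step 1: psi=1 and phi held for [0,1) -> witness found
Witness step = 1

1


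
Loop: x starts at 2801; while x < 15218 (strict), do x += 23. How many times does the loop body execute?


Step 1: x goes from 2801 toward 15218 by 23; the body runs while x<15218, so iterations = ceil((bound-start)/step)
Step 2: Distance=12417
Step 3: ceil(12417/23)=540

540


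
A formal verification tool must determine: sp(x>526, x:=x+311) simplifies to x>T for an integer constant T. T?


Formula: sp(P, x:=E) = exists old_x. (x = E[old_x/x]) AND P[old_x/x] (old_x is the value of x before the assignment; eliminate old_x by solving x = E[old_x/x] for old_x)
Step 1: Precondition P: x>526, i.e. old_x > 526
Step 2: Assignment gives x = old_x + 311, so old_x = x - 311
Step 3: Substitute into P: x - 311 > 526
Step 4: Simplify: x > 526+311 = 837

837


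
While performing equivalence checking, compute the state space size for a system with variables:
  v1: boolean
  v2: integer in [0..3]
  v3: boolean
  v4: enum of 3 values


State space = product of domain sizes of all variables.
Domain sizes:
  v1 (boolean): 2
  v2 (integer in [0..3]): 4
  v3 (boolean): 2
  v4 (enum of 3 values): 3
Product = 2 * 4 * 2 * 3 = 48

48


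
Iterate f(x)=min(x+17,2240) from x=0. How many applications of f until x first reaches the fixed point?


Step 1: x=0, cap=2240, increment=17
Step 2: x grows by 17 each step until capped at 2240; fixed point is x=2240
Step 3: iterations = ceil(2240/17) = 132

132


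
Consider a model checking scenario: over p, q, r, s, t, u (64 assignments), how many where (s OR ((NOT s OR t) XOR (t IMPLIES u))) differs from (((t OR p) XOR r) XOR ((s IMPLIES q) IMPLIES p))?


F1 = (s OR ((NOT s OR t) XOR (t IMPLIES u)))
F2 = (((t OR p) XOR r) XOR ((s IMPLIES q) IMPLIES p))
Evaluate both on each of 64 rows (bits = p,q,r,s,t,u):
  row 0 [000000]: F1=0 F2=0 -> 0
  row 1 [000001]: F1=0 F2=0 -> 0
  row 2 [000010]: F1=1 F2=1 -> 0
  row 3 [000011]: F1=0 F2=1 (differ) -> 1
  row 4 [000100]: F1=1 F2=1 -> 0
  (every remaining row is evaluated the same way; all 64 results are listed next)
Full result column, 8 rows per line (p,q,r fixed per line; s,t,u runs 000..111 left to right):
  rows 0-7 [p,q,r=000]: 00010011  (ones: 3)
  rows 8-15 [p,q,r=001]: 11101100  (ones: 5)
  rows 16-23 [p,q,r=010]: 00011100  (ones: 3)
  rows 24-31 [p,q,r=011]: 11100011  (ones: 5)
  rows 32-39 [p,q,r=100]: 00101111  (ones: 5)
  rows 40-47 [p,q,r=101]: 11010000  (ones: 3)
  rows 48-55 [p,q,r=110]: 00101111  (ones: 5)
  rows 56-63 [p,q,r=111]: 11010000  (ones: 3)
Disagreements = 3+5+3+5+5+3+5+3 = 32

32


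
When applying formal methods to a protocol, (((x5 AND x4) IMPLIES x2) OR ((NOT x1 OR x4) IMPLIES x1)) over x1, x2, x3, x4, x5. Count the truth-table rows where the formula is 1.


Formula: (((x5 AND x4) IMPLIES x2) OR ((NOT x1 OR x4) IMPLIES x1)) over 5 vars (32 rows)
Evaluate each row (x1, x2, x3, x4, x5 as bits, MSB first):
  row 0 [00000]: (((0 AND 0) IMPLIES 0) OR ((NOT 0 OR 0) IMPLIES 0)) -> 1
  row 1 [00001]: (((1 AND 0) IMPLIES 0) OR ((NOT 0 OR 0) IMPLIES 0)) -> 1
  row 2 [00010]: (((0 AND 1) IMPLIES 0) OR ((NOT 0 OR 1) IMPLIES 0)) -> 1
  row 3 [00011]: (((1 AND 1) IMPLIES 0) OR ((NOT 0 OR 1) IMPLIES 0)) -> 0
  row 4 [00100]: (((0 AND 0) IMPLIES 0) OR ((NOT 0 OR 0) IMPLIES 0)) -> 1
  row 5 [00101]: (((1 AND 0) IMPLIES 0) OR ((NOT 0 OR 0) IMPLIES 0)) -> 1
  row 6 [00110]: (((0 AND 1) IMPLIES 0) OR ((NOT 0 OR 1) IMPLIES 0)) -> 1
  row 7 [00111]: (((1 AND 1) IMPLIES 0) OR ((NOT 0 OR 1) IMPLIES 0)) -> 0
  row 8 [01000]: (((0 AND 0) IMPLIES 1) OR ((NOT 0 OR 0) IMPLIES 0)) -> 1
  row 9 [01001]: (((1 AND 0) IMPLIES 1) OR ((NOT 0 OR 0) IMPLIES 0)) -> 1
  row 10 [01010]: (((0 AND 1) IMPLIES 1) OR ((NOT 0 OR 1) IMPLIES 0)) -> 1
  row 11 [01011]: (((1 AND 1) IMPLIES 1) OR ((NOT 0 OR 1) IMPLIES 0)) -> 1
  row 12 [01100]: (((0 AND 0) IMPLIES 1) OR ((NOT 0 OR 0) IMPLIES 0)) -> 1
  row 13 [01101]: (((1 AND 0) IMPLIES 1) OR ((NOT 0 OR 0) IMPLIES 0)) -> 1
  row 14 [01110]: (((0 AND 1) IMPLIES 1) OR ((NOT 0 OR 1) IMPLIES 0)) -> 1
  row 15 [01111]: (((1 AND 1) IMPLIES 1) OR ((NOT 0 OR 1) IMPLIES 0)) -> 1
  row 16 [10000]: (((0 AND 0) IMPLIES 0) OR ((NOT 1 OR 0) IMPLIES 1)) -> 1
  row 17 [10001]: (((1 AND 0) IMPLIES 0) OR ((NOT 1 OR 0) IMPLIES 1)) -> 1
  row 18 [10010]: (((0 AND 1) IMPLIES 0) OR ((NOT 1 OR 1) IMPLIES 1)) -> 1
  row 19 [10011]: (((1 AND 1) IMPLIES 0) OR ((NOT 1 OR 1) IMPLIES 1)) -> 1
  row 20 [10100]: (((0 AND 0) IMPLIES 0) OR ((NOT 1 OR 0) IMPLIES 1)) -> 1
  row 21 [10101]: (((1 AND 0) IMPLIES 0) OR ((NOT 1 OR 0) IMPLIES 1)) -> 1
  row 22 [10110]: (((0 AND 1) IMPLIES 0) OR ((NOT 1 OR 1) IMPLIES 1)) -> 1
  row 23 [10111]: (((1 AND 1) IMPLIES 0) OR ((NOT 1 OR 1) IMPLIES 1)) -> 1
  row 24 [11000]: (((0 AND 0) IMPLIES 1) OR ((NOT 1 OR 0) IMPLIES 1)) -> 1
  row 25 [11001]: (((1 AND 0) IMPLIES 1) OR ((NOT 1 OR 0) IMPLIES 1)) -> 1
  row 26 [11010]: (((0 AND 1) IMPLIES 1) OR ((NOT 1 OR 1) IMPLIES 1)) -> 1
  row 27 [11011]: (((1 AND 1) IMPLIES 1) OR ((NOT 1 OR 1) IMPLIES 1)) -> 1
  row 28 [11100]: (((0 AND 0) IMPLIES 1) OR ((NOT 1 OR 0) IMPLIES 1)) -> 1
  row 29 [11101]: (((1 AND 0) IMPLIES 1) OR ((NOT 1 OR 0) IMPLIES 1)) -> 1
  row 30 [11110]: (((0 AND 1) IMPLIES 1) OR ((NOT 1 OR 1) IMPLIES 1)) -> 1
  row 31 [11111]: (((1 AND 1) IMPLIES 1) OR ((NOT 1 OR 1) IMPLIES 1)) -> 1
Full result column, 8 rows per line (x1,x2 fixed per line; x3,x4,x5 runs 000..111 left to right):
  rows 0-7 [x1,x2=00]: 11101110  (ones: 6)
  rows 8-15 [x1,x2=01]: 11111111  (ones: 8)
  rows 16-23 [x1,x2=10]: 11111111  (ones: 8)
  rows 24-31 [x1,x2=11]: 11111111  (ones: 8)
Count of 1-rows = 6+8+8+8 = 30

30


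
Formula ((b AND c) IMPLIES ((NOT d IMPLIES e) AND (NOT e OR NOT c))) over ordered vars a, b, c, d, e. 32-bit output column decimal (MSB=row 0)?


Formula: ((b AND c) IMPLIES ((NOT d IMPLIES e) AND (NOT e OR NOT c))) over a, b, c, d, e (32 rows)
Evaluate each row (bits = a,b,c,d,e, MSB first):
  row 0 [00000]: ((0 AND 0) IMPLIES ((NOT 0 IMPLIES 0) AND (NOT 0 OR NOT 0))) -> 1
  row 1 [00001]: ((0 AND 0) IMPLIES ((NOT 0 IMPLIES 1) AND (NOT 1 OR NOT 0))) -> 1
  row 2 [00010]: ((0 AND 0) IMPLIES ((NOT 1 IMPLIES 0) AND (NOT 0 OR NOT 0))) -> 1
  row 3 [00011]: ((0 AND 0) IMPLIES ((NOT 1 IMPLIES 1) AND (NOT 1 OR NOT 0))) -> 1
  row 4 [00100]: ((0 AND 1) IMPLIES ((NOT 0 IMPLIES 0) AND (NOT 0 OR NOT 1))) -> 1
  row 5 [00101]: ((0 AND 1) IMPLIES ((NOT 0 IMPLIES 1) AND (NOT 1 OR NOT 1))) -> 1
  row 6 [00110]: ((0 AND 1) IMPLIES ((NOT 1 IMPLIES 0) AND (NOT 0 OR NOT 1))) -> 1
  row 7 [00111]: ((0 AND 1) IMPLIES ((NOT 1 IMPLIES 1) AND (NOT 1 OR NOT 1))) -> 1
  row 8 [01000]: ((1 AND 0) IMPLIES ((NOT 0 IMPLIES 0) AND (NOT 0 OR NOT 0))) -> 1
  row 9 [01001]: ((1 AND 0) IMPLIES ((NOT 0 IMPLIES 1) AND (NOT 1 OR NOT 0))) -> 1
  row 10 [01010]: ((1 AND 0) IMPLIES ((NOT 1 IMPLIES 0) AND (NOT 0 OR NOT 0))) -> 1
  row 11 [01011]: ((1 AND 0) IMPLIES ((NOT 1 IMPLIES 1) AND (NOT 1 OR NOT 0))) -> 1
  row 12 [01100]: ((1 AND 1) IMPLIES ((NOT 0 IMPLIES 0) AND (NOT 0 OR NOT 1))) -> 0
  row 13 [01101]: ((1 AND 1) IMPLIES ((NOT 0 IMPLIES 1) AND (NOT 1 OR NOT 1))) -> 0
  row 14 [01110]: ((1 AND 1) IMPLIES ((NOT 1 IMPLIES 0) AND (NOT 0 OR NOT 1))) -> 1
  row 15 [01111]: ((1 AND 1) IMPLIES ((NOT 1 IMPLIES 1) AND (NOT 1 OR NOT 1))) -> 0
  row 16 [10000]: ((0 AND 0) IMPLIES ((NOT 0 IMPLIES 0) AND (NOT 0 OR NOT 0))) -> 1
  row 17 [10001]: ((0 AND 0) IMPLIES ((NOT 0 IMPLIES 1) AND (NOT 1 OR NOT 0))) -> 1
  row 18 [10010]: ((0 AND 0) IMPLIES ((NOT 1 IMPLIES 0) AND (NOT 0 OR NOT 0))) -> 1
  row 19 [10011]: ((0 AND 0) IMPLIES ((NOT 1 IMPLIES 1) AND (NOT 1 OR NOT 0))) -> 1
  row 20 [10100]: ((0 AND 1) IMPLIES ((NOT 0 IMPLIES 0) AND (NOT 0 OR NOT 1))) -> 1
  row 21 [10101]: ((0 AND 1) IMPLIES ((NOT 0 IMPLIES 1) AND (NOT 1 OR NOT 1))) -> 1
  row 22 [10110]: ((0 AND 1) IMPLIES ((NOT 1 IMPLIES 0) AND (NOT 0 OR NOT 1))) -> 1
  row 23 [10111]: ((0 AND 1) IMPLIES ((NOT 1 IMPLIES 1) AND (NOT 1 OR NOT 1))) -> 1
  row 24 [11000]: ((1 AND 0) IMPLIES ((NOT 0 IMPLIES 0) AND (NOT 0 OR NOT 0))) -> 1
  row 25 [11001]: ((1 AND 0) IMPLIES ((NOT 0 IMPLIES 1) AND (NOT 1 OR NOT 0))) -> 1
  row 26 [11010]: ((1 AND 0) IMPLIES ((NOT 1 IMPLIES 0) AND (NOT 0 OR NOT 0))) -> 1
  row 27 [11011]: ((1 AND 0) IMPLIES ((NOT 1 IMPLIES 1) AND (NOT 1 OR NOT 0))) -> 1
  row 28 [11100]: ((1 AND 1) IMPLIES ((NOT 0 IMPLIES 0) AND (NOT 0 OR NOT 1))) -> 0
  row 29 [11101]: ((1 AND 1) IMPLIES ((NOT 0 IMPLIES 1) AND (NOT 1 OR NOT 1))) -> 0
  row 30 [11110]: ((1 AND 1) IMPLIES ((NOT 1 IMPLIES 0) AND (NOT 0 OR NOT 1))) -> 1
  row 31 [11111]: ((1 AND 1) IMPLIES ((NOT 1 IMPLIES 1) AND (NOT 1 OR NOT 1))) -> 0
Full result column, 4 rows per line (a,b,c fixed per line; d,e runs 00..11 left to right):
  rows 0-3 [a,b,c=000]: 1111  = hex F
  rows 4-7 [a,b,c=001]: 1111  = hex F
  rows 8-11 [a,b,c=010]: 1111  = hex F
  rows 12-15 [a,b,c=011]: 0010  = hex 2
  rows 16-19 [a,b,c=100]: 1111  = hex F
  rows 20-23 [a,b,c=101]: 1111  = hex F
  rows 24-27 [a,b,c=110]: 1111  = hex F
  rows 28-31 [a,b,c=111]: 0010  = hex 2
Output column (row 0 .. row 31) = 11111111111100101111111111110010
Output column grouped in 4s = 1111 1111 1111 0010 1111 1111 1111 0010 = 0xFFF2FFF2
Convert to decimal digit by digit (value = value*16 + digit):
  F -> 15
  15*16 + 15 (F) = 255
  255*16 + 15 (F) = 4095
  4095*16 + 2 = 65522
  65522*16 + 15 (F) = 1048367
  1048367*16 + 15 (F) = 16773887
  16773887*16 + 15 (F) = 268382207
  268382207*16 + 2 = 4294115314
Decimal = 4294115314

4294115314


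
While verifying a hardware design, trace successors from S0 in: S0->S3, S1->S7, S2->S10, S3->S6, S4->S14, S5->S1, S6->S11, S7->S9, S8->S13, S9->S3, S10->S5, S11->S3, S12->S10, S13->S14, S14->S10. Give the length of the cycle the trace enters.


Trace from S0 until a state repeats:
  S0 -> S3 -> S6 -> S11 -> S3
S3 first seen at step 1, revisited at step 4.
Cycle length = 4 - 1 = 3

3


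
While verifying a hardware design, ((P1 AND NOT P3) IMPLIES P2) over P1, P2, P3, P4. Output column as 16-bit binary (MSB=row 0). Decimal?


Formula: ((P1 AND NOT P3) IMPLIES P2) over P1, P2, P3, P4 (16 rows)
Evaluate each row (bits = P1,P2,P3,P4, MSB first):
  row 0 [0000]: ((0 AND NOT 0) IMPLIES 0) -> 1
  row 1 [0001]: ((0 AND NOT 0) IMPLIES 0) -> 1
  row 2 [0010]: ((0 AND NOT 1) IMPLIES 0) -> 1
  row 3 [0011]: ((0 AND NOT 1) IMPLIES 0) -> 1
  row 4 [0100]: ((0 AND NOT 0) IMPLIES 1) -> 1
  row 5 [0101]: ((0 AND NOT 0) IMPLIES 1) -> 1
  row 6 [0110]: ((0 AND NOT 1) IMPLIES 1) -> 1
  row 7 [0111]: ((0 AND NOT 1) IMPLIES 1) -> 1
  row 8 [1000]: ((1 AND NOT 0) IMPLIES 0) -> 0
  row 9 [1001]: ((1 AND NOT 0) IMPLIES 0) -> 0
  row 10 [1010]: ((1 AND NOT 1) IMPLIES 0) -> 1
  row 11 [1011]: ((1 AND NOT 1) IMPLIES 0) -> 1
  row 12 [1100]: ((1 AND NOT 0) IMPLIES 1) -> 1
  row 13 [1101]: ((1 AND NOT 0) IMPLIES 1) -> 1
  row 14 [1110]: ((1 AND NOT 1) IMPLIES 1) -> 1
  row 15 [1111]: ((1 AND NOT 1) IMPLIES 1) -> 1
Full result column, 4 rows per line (P1,P2 fixed per line; P3,P4 runs 00..11 left to right):
  rows 0-3 [P1,P2=00]: 1111  = hex F
  rows 4-7 [P1,P2=01]: 1111  = hex F
  rows 8-11 [P1,P2=10]: 0011  = hex 3
  rows 12-15 [P1,P2=11]: 1111  = hex F
Output column (row 0 .. row 15) = 1111111100111111
Output column grouped in 4s = 1111 1111 0011 1111 = 0xFF3F
Convert to decimal digit by digit (value = value*16 + digit):
  F -> 15
  15*16 + 15 (F) = 255
  255*16 + 3 = 4083
  4083*16 + 15 (F) = 65343
Decimal = 65343

65343


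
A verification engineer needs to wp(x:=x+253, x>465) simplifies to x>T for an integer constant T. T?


Formula: wp(x:=E, P) = P[E/x] (substitute E for x in postcondition)
Step 1: Postcondition: x>465
Step 2: Substitute x+253 for x: x+253>465
Step 3: Solve for x: x > 465-253 = 212

212


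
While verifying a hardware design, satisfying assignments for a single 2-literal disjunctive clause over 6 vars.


Step 1: Total=2^6=64
Step 2: Unsat when all 2 false: 2^4=16
Step 3: Sat=64-16=48

48


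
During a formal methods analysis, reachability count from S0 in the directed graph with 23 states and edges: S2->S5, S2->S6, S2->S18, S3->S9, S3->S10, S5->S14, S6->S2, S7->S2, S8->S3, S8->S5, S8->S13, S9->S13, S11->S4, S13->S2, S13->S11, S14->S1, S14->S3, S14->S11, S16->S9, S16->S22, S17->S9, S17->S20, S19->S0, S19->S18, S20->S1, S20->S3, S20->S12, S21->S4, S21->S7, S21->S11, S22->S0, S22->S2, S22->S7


BFS from S0:
  layer 0: {S0}
Reachable set: {S0}
Count = 1

1


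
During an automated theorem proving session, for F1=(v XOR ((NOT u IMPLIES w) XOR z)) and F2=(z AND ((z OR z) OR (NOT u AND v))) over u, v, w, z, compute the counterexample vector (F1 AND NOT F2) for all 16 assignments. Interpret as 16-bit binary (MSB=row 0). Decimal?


F1 = (v XOR ((NOT u IMPLIES w) XOR z))
F2 = (z AND ((z OR z) OR (NOT u AND v)))
Counterexample to F1=>F2 is where F1=1 and F2=0.
Evaluate each row (bits = u,v,w,z, MSB first):
  row 0 [0000]: F1=0 F2=0 -> F1&~F2 -> 0
  row 1 [0001]: F1=1 F2=1 -> F1&~F2 -> 0
  row 2 [0010]: F1=1 F2=0 -> F1&~F2 -> 1
  row 3 [0011]: F1=0 F2=1 -> F1&~F2 -> 0
  row 4 [0100]: F1=1 F2=0 -> F1&~F2 -> 1
  row 5 [0101]: F1=0 F2=1 -> F1&~F2 -> 0
  row 6 [0110]: F1=0 F2=0 -> F1&~F2 -> 0
  row 7 [0111]: F1=1 F2=1 -> F1&~F2 -> 0
  row 8 [1000]: F1=1 F2=0 -> F1&~F2 -> 1
  row 9 [1001]: F1=0 F2=1 -> F1&~F2 -> 0
  row 10 [1010]: F1=1 F2=0 -> F1&~F2 -> 1
  row 11 [1011]: F1=0 F2=1 -> F1&~F2 -> 0
  row 12 [1100]: F1=0 F2=0 -> F1&~F2 -> 0
  row 13 [1101]: F1=1 F2=1 -> F1&~F2 -> 0
  row 14 [1110]: F1=0 F2=0 -> F1&~F2 -> 0
  row 15 [1111]: F1=1 F2=1 -> F1&~F2 -> 0
Full result column, 4 rows per line (u,v fixed per line; w,z runs 00..11 left to right):
  rows 0-3 [u,v=00]: 0010  = hex 2
  rows 4-7 [u,v=01]: 1000  = hex 8
  rows 8-11 [u,v=10]: 1010  = hex A
  rows 12-15 [u,v=11]: 0000  = hex 0
Counterexample vector (row 0 .. row 15) = 0010100010100000
Output column grouped in 4s = 0010 1000 1010 0000 = 0x28A0
Convert to decimal digit by digit (value = value*16 + digit):
  2 -> 2
  2*16 + 8 = 40
  40*16 + 10 (A) = 650
  650*16 + 0 = 10400
Decimal = 10400

10400


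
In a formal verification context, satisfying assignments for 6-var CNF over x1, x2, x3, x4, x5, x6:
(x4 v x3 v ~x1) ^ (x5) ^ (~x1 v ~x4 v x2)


CNF with 3 clauses over 6 vars (64 assignments).
An assignment satisfies CNF iff every clause has >=1 true literal.
Check each row (bits = x1,x2,x3,x4,x5,x6; clause T/F shown):
  row 0 [000000]: clauses=TFT -> 0
  row 1 [000001]: clauses=TFT -> 0
  row 2 [000010]: clauses=TTT -> 1
  row 3 [000011]: clauses=TTT -> 1
  row 4 [000100]: clauses=TFT -> 0
  (every remaining row is evaluated the same way; all 64 results are listed next)
Full result column, 8 rows per line (x1,x2,x3 fixed per line; x4,x5,x6 runs 000..111 left to right):
  rows 0-7 [x1,x2,x3=000]: 00110011  (ones: 4)
  rows 8-15 [x1,x2,x3=001]: 00110011  (ones: 4)
  rows 16-23 [x1,x2,x3=010]: 00110011  (ones: 4)
  rows 24-31 [x1,x2,x3=011]: 00110011  (ones: 4)
  rows 32-39 [x1,x2,x3=100]: 00000000  (ones: 0)
  rows 40-47 [x1,x2,x3=101]: 00110000  (ones: 2)
  rows 48-55 [x1,x2,x3=110]: 00000011  (ones: 2)
  rows 56-63 [x1,x2,x3=111]: 00110011  (ones: 4)
Satisfying assignments = 4+4+4+4+0+2+2+4 = 24

24


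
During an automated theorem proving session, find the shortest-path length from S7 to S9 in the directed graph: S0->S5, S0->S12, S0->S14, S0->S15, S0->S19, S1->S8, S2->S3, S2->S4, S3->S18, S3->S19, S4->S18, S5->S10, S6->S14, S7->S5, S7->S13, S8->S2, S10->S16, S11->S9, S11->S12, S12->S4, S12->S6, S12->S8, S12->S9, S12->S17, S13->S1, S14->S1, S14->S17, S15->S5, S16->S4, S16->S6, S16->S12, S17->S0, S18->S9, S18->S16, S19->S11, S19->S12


BFS layer-by-layer from S7:
  dist 0: {S7}
  dist 1: {S5, S13}
  dist 2: {S1, S10}
  dist 3: {S8, S16}
  dist 4: {S2, S4, S6, S12}
  dist 5: {S3, S9, S14, S17, S18}
  -> S9 reached at distance 5
Shortest path length = 5

5


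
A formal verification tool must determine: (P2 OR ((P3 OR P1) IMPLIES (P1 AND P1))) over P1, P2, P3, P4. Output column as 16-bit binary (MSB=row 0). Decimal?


Formula: (P2 OR ((P3 OR P1) IMPLIES (P1 AND P1))) over P1, P2, P3, P4 (16 rows)
Evaluate each row (bits = P1,P2,P3,P4, MSB first):
  row 0 [0000]: (0 OR ((0 OR 0) IMPLIES (0 AND 0))) -> 1
  row 1 [0001]: (0 OR ((0 OR 0) IMPLIES (0 AND 0))) -> 1
  row 2 [0010]: (0 OR ((1 OR 0) IMPLIES (0 AND 0))) -> 0
  row 3 [0011]: (0 OR ((1 OR 0) IMPLIES (0 AND 0))) -> 0
  row 4 [0100]: (1 OR ((0 OR 0) IMPLIES (0 AND 0))) -> 1
  row 5 [0101]: (1 OR ((0 OR 0) IMPLIES (0 AND 0))) -> 1
  row 6 [0110]: (1 OR ((1 OR 0) IMPLIES (0 AND 0))) -> 1
  row 7 [0111]: (1 OR ((1 OR 0) IMPLIES (0 AND 0))) -> 1
  row 8 [1000]: (0 OR ((0 OR 1) IMPLIES (1 AND 1))) -> 1
  row 9 [1001]: (0 OR ((0 OR 1) IMPLIES (1 AND 1))) -> 1
  row 10 [1010]: (0 OR ((1 OR 1) IMPLIES (1 AND 1))) -> 1
  row 11 [1011]: (0 OR ((1 OR 1) IMPLIES (1 AND 1))) -> 1
  row 12 [1100]: (1 OR ((0 OR 1) IMPLIES (1 AND 1))) -> 1
  row 13 [1101]: (1 OR ((0 OR 1) IMPLIES (1 AND 1))) -> 1
  row 14 [1110]: (1 OR ((1 OR 1) IMPLIES (1 AND 1))) -> 1
  row 15 [1111]: (1 OR ((1 OR 1) IMPLIES (1 AND 1))) -> 1
Full result column, 4 rows per line (P1,P2 fixed per line; P3,P4 runs 00..11 left to right):
  rows 0-3 [P1,P2=00]: 1100  = hex C
  rows 4-7 [P1,P2=01]: 1111  = hex F
  rows 8-11 [P1,P2=10]: 1111  = hex F
  rows 12-15 [P1,P2=11]: 1111  = hex F
Output column (row 0 .. row 15) = 1100111111111111
Output column grouped in 4s = 1100 1111 1111 1111 = 0xCFFF
Convert to decimal digit by digit (value = value*16 + digit):
  C -> 12
  12*16 + 15 (F) = 207
  207*16 + 15 (F) = 3327
  3327*16 + 15 (F) = 53247
Decimal = 53247

53247


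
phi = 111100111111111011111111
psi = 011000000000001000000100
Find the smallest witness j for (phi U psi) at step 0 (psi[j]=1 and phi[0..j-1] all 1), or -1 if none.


(phi U psi) at 0: need smallest j with psi[j]=1 and phi[i]=1 for all i in [0,j).
Scan from step 0:
  step 0: phi=1, psi=0 -> continue
  step 1: psi=1 and phi held for [0,1) -> witness found
Witness step = 1

1


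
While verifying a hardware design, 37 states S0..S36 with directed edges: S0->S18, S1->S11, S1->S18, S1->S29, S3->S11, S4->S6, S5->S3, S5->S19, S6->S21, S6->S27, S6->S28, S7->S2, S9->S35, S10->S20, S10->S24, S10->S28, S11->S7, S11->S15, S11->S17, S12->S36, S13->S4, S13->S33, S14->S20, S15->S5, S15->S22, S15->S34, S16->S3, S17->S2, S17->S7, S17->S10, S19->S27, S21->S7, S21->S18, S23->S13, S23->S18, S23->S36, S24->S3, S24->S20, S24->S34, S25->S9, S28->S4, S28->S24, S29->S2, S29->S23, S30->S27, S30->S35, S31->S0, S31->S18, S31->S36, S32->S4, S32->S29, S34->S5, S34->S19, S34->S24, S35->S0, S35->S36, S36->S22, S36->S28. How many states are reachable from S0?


BFS from S0:
  layer 0: {S0}
  layer 1: {S18}
Reachable set: {S0, S18}
Count = 2

2


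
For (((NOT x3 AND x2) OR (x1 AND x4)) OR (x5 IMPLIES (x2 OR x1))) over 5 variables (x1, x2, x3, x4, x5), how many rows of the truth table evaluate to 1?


Formula: (((NOT x3 AND x2) OR (x1 AND x4)) OR (x5 IMPLIES (x2 OR x1))) over 5 vars (32 rows)
Evaluate each row (x1, x2, x3, x4, x5 as bits, MSB first):
  row 0 [00000]: (((NOT 0 AND 0) OR (0 AND 0)) OR (0 IMPLIES (0 OR 0))) -> 1
  row 1 [00001]: (((NOT 0 AND 0) OR (0 AND 0)) OR (1 IMPLIES (0 OR 0))) -> 0
  row 2 [00010]: (((NOT 0 AND 0) OR (0 AND 1)) OR (0 IMPLIES (0 OR 0))) -> 1
  row 3 [00011]: (((NOT 0 AND 0) OR (0 AND 1)) OR (1 IMPLIES (0 OR 0))) -> 0
  row 4 [00100]: (((NOT 1 AND 0) OR (0 AND 0)) OR (0 IMPLIES (0 OR 0))) -> 1
  row 5 [00101]: (((NOT 1 AND 0) OR (0 AND 0)) OR (1 IMPLIES (0 OR 0))) -> 0
  row 6 [00110]: (((NOT 1 AND 0) OR (0 AND 1)) OR (0 IMPLIES (0 OR 0))) -> 1
  row 7 [00111]: (((NOT 1 AND 0) OR (0 AND 1)) OR (1 IMPLIES (0 OR 0))) -> 0
  row 8 [01000]: (((NOT 0 AND 1) OR (0 AND 0)) OR (0 IMPLIES (1 OR 0))) -> 1
  row 9 [01001]: (((NOT 0 AND 1) OR (0 AND 0)) OR (1 IMPLIES (1 OR 0))) -> 1
  row 10 [01010]: (((NOT 0 AND 1) OR (0 AND 1)) OR (0 IMPLIES (1 OR 0))) -> 1
  row 11 [01011]: (((NOT 0 AND 1) OR (0 AND 1)) OR (1 IMPLIES (1 OR 0))) -> 1
  row 12 [01100]: (((NOT 1 AND 1) OR (0 AND 0)) OR (0 IMPLIES (1 OR 0))) -> 1
  row 13 [01101]: (((NOT 1 AND 1) OR (0 AND 0)) OR (1 IMPLIES (1 OR 0))) -> 1
  row 14 [01110]: (((NOT 1 AND 1) OR (0 AND 1)) OR (0 IMPLIES (1 OR 0))) -> 1
  row 15 [01111]: (((NOT 1 AND 1) OR (0 AND 1)) OR (1 IMPLIES (1 OR 0))) -> 1
  row 16 [10000]: (((NOT 0 AND 0) OR (1 AND 0)) OR (0 IMPLIES (0 OR 1))) -> 1
  row 17 [10001]: (((NOT 0 AND 0) OR (1 AND 0)) OR (1 IMPLIES (0 OR 1))) -> 1
  row 18 [10010]: (((NOT 0 AND 0) OR (1 AND 1)) OR (0 IMPLIES (0 OR 1))) -> 1
  row 19 [10011]: (((NOT 0 AND 0) OR (1 AND 1)) OR (1 IMPLIES (0 OR 1))) -> 1
  row 20 [10100]: (((NOT 1 AND 0) OR (1 AND 0)) OR (0 IMPLIES (0 OR 1))) -> 1
  row 21 [10101]: (((NOT 1 AND 0) OR (1 AND 0)) OR (1 IMPLIES (0 OR 1))) -> 1
  row 22 [10110]: (((NOT 1 AND 0) OR (1 AND 1)) OR (0 IMPLIES (0 OR 1))) -> 1
  row 23 [10111]: (((NOT 1 AND 0) OR (1 AND 1)) OR (1 IMPLIES (0 OR 1))) -> 1
  row 24 [11000]: (((NOT 0 AND 1) OR (1 AND 0)) OR (0 IMPLIES (1 OR 1))) -> 1
  row 25 [11001]: (((NOT 0 AND 1) OR (1 AND 0)) OR (1 IMPLIES (1 OR 1))) -> 1
  row 26 [11010]: (((NOT 0 AND 1) OR (1 AND 1)) OR (0 IMPLIES (1 OR 1))) -> 1
  row 27 [11011]: (((NOT 0 AND 1) OR (1 AND 1)) OR (1 IMPLIES (1 OR 1))) -> 1
  row 28 [11100]: (((NOT 1 AND 1) OR (1 AND 0)) OR (0 IMPLIES (1 OR 1))) -> 1
  row 29 [11101]: (((NOT 1 AND 1) OR (1 AND 0)) OR (1 IMPLIES (1 OR 1))) -> 1
  row 30 [11110]: (((NOT 1 AND 1) OR (1 AND 1)) OR (0 IMPLIES (1 OR 1))) -> 1
  row 31 [11111]: (((NOT 1 AND 1) OR (1 AND 1)) OR (1 IMPLIES (1 OR 1))) -> 1
Full result column, 8 rows per line (x1,x2 fixed per line; x3,x4,x5 runs 000..111 left to right):
  rows 0-7 [x1,x2=00]: 10101010  (ones: 4)
  rows 8-15 [x1,x2=01]: 11111111  (ones: 8)
  rows 16-23 [x1,x2=10]: 11111111  (ones: 8)
  rows 24-31 [x1,x2=11]: 11111111  (ones: 8)
Count of 1-rows = 4+8+8+8 = 28

28


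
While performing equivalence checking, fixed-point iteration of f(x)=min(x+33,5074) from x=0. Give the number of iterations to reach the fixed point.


Step 1: x=0, cap=5074, increment=33
Step 2: x grows by 33 each step until capped at 5074; fixed point is x=5074
Step 3: iterations = ceil(5074/33) = 154

154


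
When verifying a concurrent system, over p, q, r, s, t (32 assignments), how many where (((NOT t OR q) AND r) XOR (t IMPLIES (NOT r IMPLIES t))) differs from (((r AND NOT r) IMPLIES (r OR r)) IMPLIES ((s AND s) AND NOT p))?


F1 = (((NOT t OR q) AND r) XOR (t IMPLIES (NOT r IMPLIES t)))
F2 = (((r AND NOT r) IMPLIES (r OR r)) IMPLIES ((s AND s) AND NOT p))
Evaluate both on each of 32 rows (bits = p,q,r,s,t):
  row 0 [00000]: F1=1 F2=0 (differ) -> 1
  row 1 [00001]: F1=1 F2=0 (differ) -> 1
  row 2 [00010]: F1=1 F2=1 -> 0
  row 3 [00011]: F1=1 F2=1 -> 0
  row 4 [00100]: F1=0 F2=0 -> 0
  row 5 [00101]: F1=1 F2=0 (differ) -> 1
  row 6 [00110]: F1=0 F2=1 (differ) -> 1
  row 7 [00111]: F1=1 F2=1 -> 0
  row 8 [01000]: F1=1 F2=0 (differ) -> 1
  row 9 [01001]: F1=1 F2=0 (differ) -> 1
  row 10 [01010]: F1=1 F2=1 -> 0
  row 11 [01011]: F1=1 F2=1 -> 0
  row 12 [01100]: F1=0 F2=0 -> 0
  row 13 [01101]: F1=0 F2=0 -> 0
  row 14 [01110]: F1=0 F2=1 (differ) -> 1
  row 15 [01111]: F1=0 F2=1 (differ) -> 1
  row 16 [10000]: F1=1 F2=0 (differ) -> 1
  row 17 [10001]: F1=1 F2=0 (differ) -> 1
  row 18 [10010]: F1=1 F2=0 (differ) -> 1
  row 19 [10011]: F1=1 F2=0 (differ) -> 1
  row 20 [10100]: F1=0 F2=0 -> 0
  row 21 [10101]: F1=1 F2=0 (differ) -> 1
  row 22 [10110]: F1=0 F2=0 -> 0
  row 23 [10111]: F1=1 F2=0 (differ) -> 1
  row 24 [11000]: F1=1 F2=0 (differ) -> 1
  row 25 [11001]: F1=1 F2=0 (differ) -> 1
  row 26 [11010]: F1=1 F2=0 (differ) -> 1
  row 27 [11011]: F1=1 F2=0 (differ) -> 1
  row 28 [11100]: F1=0 F2=0 -> 0
  row 29 [11101]: F1=0 F2=0 -> 0
  row 30 [11110]: F1=0 F2=0 -> 0
  row 31 [11111]: F1=0 F2=0 -> 0
Full result column, 8 rows per line (p,q fixed per line; r,s,t runs 000..111 left to right):
  rows 0-7 [p,q=00]: 11000110  (ones: 4)
  rows 8-15 [p,q=01]: 11000011  (ones: 4)
  rows 16-23 [p,q=10]: 11110101  (ones: 6)
  rows 24-31 [p,q=11]: 11110000  (ones: 4)
Disagreements = 4+4+6+4 = 18

18


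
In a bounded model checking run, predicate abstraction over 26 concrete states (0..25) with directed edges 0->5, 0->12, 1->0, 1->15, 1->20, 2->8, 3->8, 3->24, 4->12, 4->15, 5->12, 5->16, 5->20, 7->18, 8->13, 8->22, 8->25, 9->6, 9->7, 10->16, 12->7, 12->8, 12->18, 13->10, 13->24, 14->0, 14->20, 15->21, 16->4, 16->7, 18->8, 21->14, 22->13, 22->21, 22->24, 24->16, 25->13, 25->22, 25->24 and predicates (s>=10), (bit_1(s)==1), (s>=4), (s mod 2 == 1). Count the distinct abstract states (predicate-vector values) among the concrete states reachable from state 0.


BFS from 0:
Concrete reachable: {0, 4, 5, 7, 8, 10, 12, 13, 14, 15, 16, 18, 20, 21, 22, 24, 25}
Abstract via predicates (s>=10), (bit_1(s)==1), (s>=4), (s mod 2 == 1):
  (0,0,0,0) <- {0}
  (0,0,1,0) <- {4, 8}
  (0,0,1,1) <- {5}
  (0,1,1,1) <- {7}
  (1,0,1,0) <- {12, 16, 20, 24}
  (1,0,1,1) <- {13, 21, 25}
  (1,1,1,0) <- {10, 14, 18, 22}
  (1,1,1,1) <- {15}
Distinct abstract states = 8

8


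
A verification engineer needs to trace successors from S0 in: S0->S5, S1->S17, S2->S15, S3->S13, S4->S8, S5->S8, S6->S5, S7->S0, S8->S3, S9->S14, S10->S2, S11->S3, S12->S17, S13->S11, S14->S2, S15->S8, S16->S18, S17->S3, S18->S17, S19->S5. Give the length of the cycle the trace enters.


Trace from S0 until a state repeats:
  S0 -> S5 -> S8 -> S3 -> S13 -> S11 -> S3
S3 first seen at step 3, revisited at step 6.
Cycle length = 6 - 3 = 3

3


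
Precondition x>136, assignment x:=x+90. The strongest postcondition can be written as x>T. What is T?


Formula: sp(P, x:=E) = exists old_x. (x = E[old_x/x]) AND P[old_x/x] (old_x is the value of x before the assignment; eliminate old_x by solving x = E[old_x/x] for old_x)
Step 1: Precondition P: x>136, i.e. old_x > 136
Step 2: Assignment gives x = old_x + 90, so old_x = x - 90
Step 3: Substitute into P: x - 90 > 136
Step 4: Simplify: x > 136+90 = 226

226


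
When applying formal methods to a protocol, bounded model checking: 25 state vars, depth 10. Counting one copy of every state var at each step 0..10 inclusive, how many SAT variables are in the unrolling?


BMC unrolls to depth k, creating one copy of each state var for steps 0..k.
Step count = 10 + 1 = 11 (steps 0 through 10)
Vars per step = 25
Total = 25 * 11 = 275

275


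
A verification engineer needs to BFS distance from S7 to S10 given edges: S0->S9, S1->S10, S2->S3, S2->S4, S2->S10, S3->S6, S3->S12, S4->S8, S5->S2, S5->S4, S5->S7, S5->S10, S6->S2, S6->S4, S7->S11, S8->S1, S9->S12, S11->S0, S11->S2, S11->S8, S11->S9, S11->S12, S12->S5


BFS layer-by-layer from S7:
  dist 0: {S7}
  dist 1: {S11}
  dist 2: {S0, S2, S8, S9, S12}
  dist 3: {S1, S3, S4, S5, S10}
  -> S10 reached at distance 3
Shortest path length = 3

3


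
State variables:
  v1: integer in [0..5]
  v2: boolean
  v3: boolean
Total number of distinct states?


State space = product of domain sizes of all variables.
Domain sizes:
  v1 (integer in [0..5]): 6
  v2 (boolean): 2
  v3 (boolean): 2
Product = 6 * 2 * 2 = 24

24


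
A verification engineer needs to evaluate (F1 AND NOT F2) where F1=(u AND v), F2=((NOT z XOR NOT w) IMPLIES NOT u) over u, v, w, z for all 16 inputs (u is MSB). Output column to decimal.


F1 = (u AND v)
F2 = ((NOT z XOR NOT w) IMPLIES NOT u)
Counterexample to F1=>F2 is where F1=1 and F2=0.
Evaluate each row (bits = u,v,w,z, MSB first):
  row 0 [0000]: F1=0 F2=1 -> F1&~F2 -> 0
  row 1 [0001]: F1=0 F2=1 -> F1&~F2 -> 0
  row 2 [0010]: F1=0 F2=1 -> F1&~F2 -> 0
  row 3 [0011]: F1=0 F2=1 -> F1&~F2 -> 0
  row 4 [0100]: F1=0 F2=1 -> F1&~F2 -> 0
  row 5 [0101]: F1=0 F2=1 -> F1&~F2 -> 0
  row 6 [0110]: F1=0 F2=1 -> F1&~F2 -> 0
  row 7 [0111]: F1=0 F2=1 -> F1&~F2 -> 0
  row 8 [1000]: F1=0 F2=1 -> F1&~F2 -> 0
  row 9 [1001]: F1=0 F2=0 -> F1&~F2 -> 0
  row 10 [1010]: F1=0 F2=0 -> F1&~F2 -> 0
  row 11 [1011]: F1=0 F2=1 -> F1&~F2 -> 0
  row 12 [1100]: F1=1 F2=1 -> F1&~F2 -> 0
  row 13 [1101]: F1=1 F2=0 -> F1&~F2 -> 1
  row 14 [1110]: F1=1 F2=0 -> F1&~F2 -> 1
  row 15 [1111]: F1=1 F2=1 -> F1&~F2 -> 0
Full result column, 4 rows per line (u,v fixed per line; w,z runs 00..11 left to right):
  rows 0-3 [u,v=00]: 0000  = hex 0
  rows 4-7 [u,v=01]: 0000  = hex 0
  rows 8-11 [u,v=10]: 0000  = hex 0
  rows 12-15 [u,v=11]: 0110  = hex 6
Counterexample vector (row 0 .. row 15) = 0000000000000110
Output column grouped in 4s = 0000 0000 0000 0110 = 0x0006
Convert to decimal digit by digit (value = value*16 + digit):
  0 -> 0
  0*16 + 0 = 0
  0*16 + 0 = 0
  0*16 + 6 = 6
Decimal = 6

6


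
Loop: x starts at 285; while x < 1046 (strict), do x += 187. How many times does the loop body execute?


Step 1: x goes from 285 toward 1046 by 187; the body runs while x<1046, so iterations = ceil((bound-start)/step)
Step 2: Distance=761
Step 3: ceil(761/187)=5

5


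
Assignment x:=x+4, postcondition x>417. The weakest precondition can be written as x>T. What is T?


Formula: wp(x:=E, P) = P[E/x] (substitute E for x in postcondition)
Step 1: Postcondition: x>417
Step 2: Substitute x+4 for x: x+4>417
Step 3: Solve for x: x > 417-4 = 413

413


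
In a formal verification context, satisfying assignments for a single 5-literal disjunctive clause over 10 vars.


Step 1: Total=2^10=1024
Step 2: Unsat when all 5 false: 2^5=32
Step 3: Sat=1024-32=992

992


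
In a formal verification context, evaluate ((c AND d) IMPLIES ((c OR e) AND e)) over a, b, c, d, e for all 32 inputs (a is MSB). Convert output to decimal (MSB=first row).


Formula: ((c AND d) IMPLIES ((c OR e) AND e)) over a, b, c, d, e (32 rows)
Evaluate each row (bits = a,b,c,d,e, MSB first):
  row 0 [00000]: ((0 AND 0) IMPLIES ((0 OR 0) AND 0)) -> 1
  row 1 [00001]: ((0 AND 0) IMPLIES ((0 OR 1) AND 1)) -> 1
  row 2 [00010]: ((0 AND 1) IMPLIES ((0 OR 0) AND 0)) -> 1
  row 3 [00011]: ((0 AND 1) IMPLIES ((0 OR 1) AND 1)) -> 1
  row 4 [00100]: ((1 AND 0) IMPLIES ((1 OR 0) AND 0)) -> 1
  row 5 [00101]: ((1 AND 0) IMPLIES ((1 OR 1) AND 1)) -> 1
  row 6 [00110]: ((1 AND 1) IMPLIES ((1 OR 0) AND 0)) -> 0
  row 7 [00111]: ((1 AND 1) IMPLIES ((1 OR 1) AND 1)) -> 1
  row 8 [01000]: ((0 AND 0) IMPLIES ((0 OR 0) AND 0)) -> 1
  row 9 [01001]: ((0 AND 0) IMPLIES ((0 OR 1) AND 1)) -> 1
  row 10 [01010]: ((0 AND 1) IMPLIES ((0 OR 0) AND 0)) -> 1
  row 11 [01011]: ((0 AND 1) IMPLIES ((0 OR 1) AND 1)) -> 1
  row 12 [01100]: ((1 AND 0) IMPLIES ((1 OR 0) AND 0)) -> 1
  row 13 [01101]: ((1 AND 0) IMPLIES ((1 OR 1) AND 1)) -> 1
  row 14 [01110]: ((1 AND 1) IMPLIES ((1 OR 0) AND 0)) -> 0
  row 15 [01111]: ((1 AND 1) IMPLIES ((1 OR 1) AND 1)) -> 1
  row 16 [10000]: ((0 AND 0) IMPLIES ((0 OR 0) AND 0)) -> 1
  row 17 [10001]: ((0 AND 0) IMPLIES ((0 OR 1) AND 1)) -> 1
  row 18 [10010]: ((0 AND 1) IMPLIES ((0 OR 0) AND 0)) -> 1
  row 19 [10011]: ((0 AND 1) IMPLIES ((0 OR 1) AND 1)) -> 1
  row 20 [10100]: ((1 AND 0) IMPLIES ((1 OR 0) AND 0)) -> 1
  row 21 [10101]: ((1 AND 0) IMPLIES ((1 OR 1) AND 1)) -> 1
  row 22 [10110]: ((1 AND 1) IMPLIES ((1 OR 0) AND 0)) -> 0
  row 23 [10111]: ((1 AND 1) IMPLIES ((1 OR 1) AND 1)) -> 1
  row 24 [11000]: ((0 AND 0) IMPLIES ((0 OR 0) AND 0)) -> 1
  row 25 [11001]: ((0 AND 0) IMPLIES ((0 OR 1) AND 1)) -> 1
  row 26 [11010]: ((0 AND 1) IMPLIES ((0 OR 0) AND 0)) -> 1
  row 27 [11011]: ((0 AND 1) IMPLIES ((0 OR 1) AND 1)) -> 1
  row 28 [11100]: ((1 AND 0) IMPLIES ((1 OR 0) AND 0)) -> 1
  row 29 [11101]: ((1 AND 0) IMPLIES ((1 OR 1) AND 1)) -> 1
  row 30 [11110]: ((1 AND 1) IMPLIES ((1 OR 0) AND 0)) -> 0
  row 31 [11111]: ((1 AND 1) IMPLIES ((1 OR 1) AND 1)) -> 1
Full result column, 4 rows per line (a,b,c fixed per line; d,e runs 00..11 left to right):
  rows 0-3 [a,b,c=000]: 1111  = hex F
  rows 4-7 [a,b,c=001]: 1101  = hex D
  rows 8-11 [a,b,c=010]: 1111  = hex F
  rows 12-15 [a,b,c=011]: 1101  = hex D
  rows 16-19 [a,b,c=100]: 1111  = hex F
  rows 20-23 [a,b,c=101]: 1101  = hex D
  rows 24-27 [a,b,c=110]: 1111  = hex F
  rows 28-31 [a,b,c=111]: 1101  = hex D
Output column (row 0 .. row 31) = 11111101111111011111110111111101
Output column grouped in 4s = 1111 1101 1111 1101 1111 1101 1111 1101 = 0xFDFDFDFD
Convert to decimal digit by digit (value = value*16 + digit):
  F -> 15
  15*16 + 13 (D) = 253
  253*16 + 15 (F) = 4063
  4063*16 + 13 (D) = 65021
  65021*16 + 15 (F) = 1040351
  1040351*16 + 13 (D) = 16645629
  16645629*16 + 15 (F) = 266330079
  266330079*16 + 13 (D) = 4261281277
Decimal = 4261281277

4261281277
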